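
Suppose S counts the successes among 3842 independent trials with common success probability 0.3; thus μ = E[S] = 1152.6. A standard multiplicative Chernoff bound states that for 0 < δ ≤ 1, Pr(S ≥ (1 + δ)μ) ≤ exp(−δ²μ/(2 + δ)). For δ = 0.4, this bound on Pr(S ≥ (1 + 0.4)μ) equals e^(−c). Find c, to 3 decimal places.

c = δ²μ/(2 + δ) = 0.4²·1152.6/(2 + 0.4) = 76.8400.

76.840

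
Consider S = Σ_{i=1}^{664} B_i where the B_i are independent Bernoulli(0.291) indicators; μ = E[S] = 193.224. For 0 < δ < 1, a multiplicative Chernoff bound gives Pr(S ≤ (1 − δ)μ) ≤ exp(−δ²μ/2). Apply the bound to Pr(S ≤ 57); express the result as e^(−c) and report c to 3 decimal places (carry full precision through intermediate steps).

48.019

Write 57 = (1 − δ)μ, so δ = 1 − 57/193.224 = 0.7050056…
Then the exponent is δ²μ/2 = (μ − 57)²/(2μ) = 48.019341.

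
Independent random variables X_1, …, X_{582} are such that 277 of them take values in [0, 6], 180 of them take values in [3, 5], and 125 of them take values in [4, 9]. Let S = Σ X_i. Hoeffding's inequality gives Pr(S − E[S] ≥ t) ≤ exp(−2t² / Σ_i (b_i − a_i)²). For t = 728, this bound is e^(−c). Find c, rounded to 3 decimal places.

76.715

Σ(b_i − a_i)² = 277·6² + 180·2² + 125·5² = 13817.
c = 2t² / 13817 = 2·728² / 13817 = 76.7148.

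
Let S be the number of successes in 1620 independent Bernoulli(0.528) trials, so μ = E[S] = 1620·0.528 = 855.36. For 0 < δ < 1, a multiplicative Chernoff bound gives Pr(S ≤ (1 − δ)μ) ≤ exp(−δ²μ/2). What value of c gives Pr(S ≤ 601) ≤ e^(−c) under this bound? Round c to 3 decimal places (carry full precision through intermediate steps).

Write 601 = (1 − δ)μ, so δ = 1 − 601/855.36 = 0.2973719…
Then the exponent is δ²μ/2 = (μ − 601)²/(2μ) = 37.819754.

37.820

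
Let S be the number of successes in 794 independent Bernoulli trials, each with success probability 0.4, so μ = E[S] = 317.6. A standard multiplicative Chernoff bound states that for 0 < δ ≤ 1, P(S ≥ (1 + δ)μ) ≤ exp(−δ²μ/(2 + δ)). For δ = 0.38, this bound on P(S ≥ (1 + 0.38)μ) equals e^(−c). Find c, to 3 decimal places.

19.270

c = δ²μ/(2 + δ) = 0.38²·317.6/(2 + 0.38) = 19.2695.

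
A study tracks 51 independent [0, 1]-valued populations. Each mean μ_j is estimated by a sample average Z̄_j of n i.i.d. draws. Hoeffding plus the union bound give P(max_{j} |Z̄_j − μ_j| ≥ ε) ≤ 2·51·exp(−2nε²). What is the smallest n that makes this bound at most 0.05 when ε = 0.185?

Need 2·51·exp(−2nε²) ≤ 0.05, i.e. exp(−2nε²) ≤ 0.05/102.
So 2nε² ≥ ln(102/0.05) = 7.620705.
Hence n ≥ 7.620705/(2·0.185²) = 111.332.
The smallest integer n is 112.

112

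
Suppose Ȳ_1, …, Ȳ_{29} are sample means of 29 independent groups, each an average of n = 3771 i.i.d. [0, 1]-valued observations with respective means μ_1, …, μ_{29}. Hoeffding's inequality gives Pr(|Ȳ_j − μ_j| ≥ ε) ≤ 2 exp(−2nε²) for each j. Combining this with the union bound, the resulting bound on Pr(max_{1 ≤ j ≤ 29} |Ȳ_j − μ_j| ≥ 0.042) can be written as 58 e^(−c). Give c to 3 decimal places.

13.304

Union bound over the 29 events: Pr(max_{1 ≤ j ≤ 29} |Ȳ_j − μ_j| ≥ 0.042) ≤ 29·2·exp(−2nε²) = 58 exp(−2·3771·0.042²).
So c = 2·3771·0.042² = 13.3041.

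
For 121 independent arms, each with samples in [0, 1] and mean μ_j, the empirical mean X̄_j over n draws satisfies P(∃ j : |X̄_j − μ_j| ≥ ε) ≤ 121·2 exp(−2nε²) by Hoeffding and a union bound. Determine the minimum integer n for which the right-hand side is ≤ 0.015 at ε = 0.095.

537

Need 2·121·exp(−2nε²) ≤ 0.015, i.e. exp(−2nε²) ≤ 0.015/242.
So 2nε² ≥ ln(242/0.015) = 9.688643.
Hence n ≥ 9.688643/(2·0.095²) = 536.767.
The smallest integer n is 537.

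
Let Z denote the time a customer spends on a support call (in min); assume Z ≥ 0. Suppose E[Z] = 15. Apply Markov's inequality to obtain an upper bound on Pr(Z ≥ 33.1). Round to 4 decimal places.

Markov's inequality: for a non-negative random variable, Pr(Z ≥ a) ≤ E[Z]/a.
Here E[Z] = 15 and a = 33.1, so the bound is 15/33.1 = 0.4532.

0.4532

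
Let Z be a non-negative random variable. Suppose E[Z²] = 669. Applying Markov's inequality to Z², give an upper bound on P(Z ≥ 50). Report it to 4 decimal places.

0.2676

Since Z ≥ 0, the event {Z ≥ 50} is the same as {Z² ≥ 2500}.
Markov's inequality applied to Z² gives P(Z² ≥ 2500) ≤ E[Z²]/2500 = 669/2500 = 0.2676.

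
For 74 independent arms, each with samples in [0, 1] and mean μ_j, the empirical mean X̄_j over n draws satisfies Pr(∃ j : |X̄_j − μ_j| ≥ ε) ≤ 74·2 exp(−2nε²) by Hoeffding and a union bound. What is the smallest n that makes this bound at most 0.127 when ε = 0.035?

2882

Need 2·74·exp(−2nε²) ≤ 0.127, i.e. exp(−2nε²) ≤ 0.127/148.
So 2nε² ≥ ln(148/0.127) = 7.060780.
Hence n ≥ 7.060780/(2·0.035²) = 2881.951.
The smallest integer n is 2882.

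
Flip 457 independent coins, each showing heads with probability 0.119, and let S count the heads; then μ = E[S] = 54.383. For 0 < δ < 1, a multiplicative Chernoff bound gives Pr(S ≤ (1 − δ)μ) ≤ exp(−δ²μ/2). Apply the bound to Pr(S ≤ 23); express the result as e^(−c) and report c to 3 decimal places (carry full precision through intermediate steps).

Write 23 = (1 − δ)μ, so δ = 1 − 23/54.383 = 0.5770737…
Then the exponent is δ²μ/2 = (μ − 23)²/(2μ) = 9.055152.

9.055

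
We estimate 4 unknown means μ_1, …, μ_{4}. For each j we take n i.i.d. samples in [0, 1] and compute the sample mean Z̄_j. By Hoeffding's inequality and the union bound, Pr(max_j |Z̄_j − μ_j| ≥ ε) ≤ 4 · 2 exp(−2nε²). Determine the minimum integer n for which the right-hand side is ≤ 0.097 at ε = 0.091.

267

Need 2·4·exp(−2nε²) ≤ 0.097, i.e. exp(−2nε²) ≤ 0.097/8.
So 2nε² ≥ ln(8/0.097) = 4.412486.
Hence n ≥ 4.412486/(2·0.091²) = 266.422.
The smallest integer n is 267.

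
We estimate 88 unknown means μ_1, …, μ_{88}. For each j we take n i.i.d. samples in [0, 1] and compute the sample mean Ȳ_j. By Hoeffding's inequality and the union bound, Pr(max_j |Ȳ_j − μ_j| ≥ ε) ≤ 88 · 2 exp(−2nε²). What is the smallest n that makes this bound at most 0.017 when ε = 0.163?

174

Need 2·88·exp(−2nε²) ≤ 0.017, i.e. exp(−2nε²) ≤ 0.017/176.
So 2nε² ≥ ln(176/0.017) = 9.245026.
Hence n ≥ 9.245026/(2·0.163²) = 173.981.
The smallest integer n is 174.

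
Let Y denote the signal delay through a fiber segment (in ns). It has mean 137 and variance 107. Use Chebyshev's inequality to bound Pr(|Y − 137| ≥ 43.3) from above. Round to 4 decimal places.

Chebyshev: Pr(|Y − μ| ≥ t) ≤ Var(Y)/t².
Bound = 107 / 1874.89 = 0.0571.

0.0571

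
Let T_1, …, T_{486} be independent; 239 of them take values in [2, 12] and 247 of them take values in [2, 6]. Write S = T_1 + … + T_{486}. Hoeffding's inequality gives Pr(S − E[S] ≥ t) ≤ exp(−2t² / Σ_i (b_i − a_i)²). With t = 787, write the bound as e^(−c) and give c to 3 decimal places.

Σ(b_i − a_i)² = 239·10² + 247·4² = 27852.
c = 2t² / 27852 = 2·787² / 27852 = 44.4757.

44.476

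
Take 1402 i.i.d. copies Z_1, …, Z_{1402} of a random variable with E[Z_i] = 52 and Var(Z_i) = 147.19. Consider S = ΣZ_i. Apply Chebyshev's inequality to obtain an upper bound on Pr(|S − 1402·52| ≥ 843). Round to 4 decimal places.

Var(S) = n·Var(Z_i) = 1402·147.19 = 206360.38.
Chebyshev: Pr(|S − 1402·52| ≥ 843) ≤ Var(S)/843² = 206360.38/710649 = 0.2904.

0.2904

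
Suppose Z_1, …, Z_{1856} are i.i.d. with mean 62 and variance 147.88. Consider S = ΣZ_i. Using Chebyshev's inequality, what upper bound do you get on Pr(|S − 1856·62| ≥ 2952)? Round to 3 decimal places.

Var(S) = n·Var(Z_i) = 1856·147.88 = 274465.28.
Chebyshev: Pr(|S − 1856·62| ≥ 2952) ≤ Var(S)/2952² = 274465.28/8714304 = 0.0315.

0.031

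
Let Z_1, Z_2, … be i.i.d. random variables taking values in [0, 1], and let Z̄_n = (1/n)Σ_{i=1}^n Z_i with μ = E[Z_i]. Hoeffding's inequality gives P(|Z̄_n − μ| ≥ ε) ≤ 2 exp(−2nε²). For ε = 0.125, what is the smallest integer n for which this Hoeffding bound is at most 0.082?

103

Require 2·exp(−2nε²) ≤ 0.082, i.e. 2nε² ≥ ln(2/0.082) = 3.194183.
So n ≥ 3.194183 / (2·0.125²) = 102.214.
The smallest integer n is 103.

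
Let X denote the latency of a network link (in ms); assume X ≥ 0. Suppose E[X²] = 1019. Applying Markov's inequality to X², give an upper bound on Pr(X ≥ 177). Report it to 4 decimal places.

Since X ≥ 0, the event {X ≥ 177} is the same as {X² ≥ 31329}.
Markov's inequality applied to X² gives Pr(X² ≥ 31329) ≤ E[X²]/31329 = 1019/31329 = 0.0325.

0.0325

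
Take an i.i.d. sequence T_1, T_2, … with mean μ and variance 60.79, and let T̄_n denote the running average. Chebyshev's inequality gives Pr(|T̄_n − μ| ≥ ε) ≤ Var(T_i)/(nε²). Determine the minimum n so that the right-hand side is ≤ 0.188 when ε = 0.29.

Require 60.79/(n·0.29²) ≤ 0.188, i.e. n ≥ 60.79/(0.188·0.29²) = 3844.840.
The smallest integer n is 3845.

3845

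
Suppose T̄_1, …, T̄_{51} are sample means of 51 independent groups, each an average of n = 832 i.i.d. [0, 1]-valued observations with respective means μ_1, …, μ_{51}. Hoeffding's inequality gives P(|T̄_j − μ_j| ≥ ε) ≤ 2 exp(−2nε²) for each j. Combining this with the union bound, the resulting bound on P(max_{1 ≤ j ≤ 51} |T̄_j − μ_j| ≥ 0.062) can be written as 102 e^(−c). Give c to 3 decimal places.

6.396

Union bound over the 51 events: P(max_{1 ≤ j ≤ 51} |T̄_j − μ_j| ≥ 0.062) ≤ 51·2·exp(−2nε²) = 102 exp(−2·832·0.062²).
So c = 2·832·0.062² = 6.3964.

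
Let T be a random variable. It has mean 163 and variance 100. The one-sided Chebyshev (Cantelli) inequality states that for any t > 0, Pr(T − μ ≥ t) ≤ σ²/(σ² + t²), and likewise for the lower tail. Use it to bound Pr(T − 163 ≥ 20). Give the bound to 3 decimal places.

0.200

Here σ² = 100 and t = 20, so σ² + t² = 500.
Cantelli's bound: 100/500 = 0.2000.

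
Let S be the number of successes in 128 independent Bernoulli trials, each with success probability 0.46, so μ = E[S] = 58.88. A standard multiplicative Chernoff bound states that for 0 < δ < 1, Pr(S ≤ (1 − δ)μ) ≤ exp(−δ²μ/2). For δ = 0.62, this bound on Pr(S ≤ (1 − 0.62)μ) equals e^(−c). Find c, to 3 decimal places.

c = δ²μ/2 = 0.62²·58.88/2 = 11.3167.

11.317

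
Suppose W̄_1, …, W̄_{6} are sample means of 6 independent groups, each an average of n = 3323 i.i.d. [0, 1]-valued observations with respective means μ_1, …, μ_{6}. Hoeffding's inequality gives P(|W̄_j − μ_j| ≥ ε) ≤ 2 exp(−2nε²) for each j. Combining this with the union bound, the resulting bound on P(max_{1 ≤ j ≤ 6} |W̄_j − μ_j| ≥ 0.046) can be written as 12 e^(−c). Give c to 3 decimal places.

Union bound over the 6 events: P(max_{1 ≤ j ≤ 6} |W̄_j − μ_j| ≥ 0.046) ≤ 6·2·exp(−2nε²) = 12 exp(−2·3323·0.046²).
So c = 2·3323·0.046² = 14.0629.

14.063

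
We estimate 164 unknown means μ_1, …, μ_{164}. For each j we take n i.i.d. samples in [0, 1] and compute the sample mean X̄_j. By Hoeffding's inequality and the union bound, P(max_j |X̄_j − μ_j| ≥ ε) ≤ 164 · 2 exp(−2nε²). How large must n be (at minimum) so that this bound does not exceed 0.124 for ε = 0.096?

428

Need 2·164·exp(−2nε²) ≤ 0.124, i.e. exp(−2nε²) ≤ 0.124/328.
So 2nε² ≥ ln(328/0.124) = 7.880487.
Hence n ≥ 7.880487/(2·0.096²) = 427.544.
The smallest integer n is 428.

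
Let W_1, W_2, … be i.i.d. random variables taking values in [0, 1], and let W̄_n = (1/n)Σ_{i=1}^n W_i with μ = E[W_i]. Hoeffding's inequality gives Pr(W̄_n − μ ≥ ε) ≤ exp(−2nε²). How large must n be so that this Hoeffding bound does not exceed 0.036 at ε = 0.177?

Require exp(−2nε²) ≤ 0.036, i.e. 2nε² ≥ ln(1/0.036) = 3.324236.
So n ≥ 3.324236 / (2·0.177²) = 53.054.
The smallest integer n is 54.

54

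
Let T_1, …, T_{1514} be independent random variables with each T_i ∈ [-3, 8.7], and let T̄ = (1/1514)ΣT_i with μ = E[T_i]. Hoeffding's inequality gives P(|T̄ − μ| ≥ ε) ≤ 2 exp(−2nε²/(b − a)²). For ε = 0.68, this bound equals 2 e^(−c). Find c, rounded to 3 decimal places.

10.228

c = 2nε²/(b − a)² = 2·1514·0.68² / 11.7² = 10.2283.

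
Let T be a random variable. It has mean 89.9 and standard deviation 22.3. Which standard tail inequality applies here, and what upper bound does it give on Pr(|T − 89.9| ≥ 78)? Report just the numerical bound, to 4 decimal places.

0.0817

Mean and variance are known, so Chebyshev's inequality applies.
Chebyshev: Pr(|T − μ| ≥ t) ≤ Var(T)/t².
Var(T) = σ² = 22.3² = 497.29.
Bound = 497.29 / 6084 = 0.0817.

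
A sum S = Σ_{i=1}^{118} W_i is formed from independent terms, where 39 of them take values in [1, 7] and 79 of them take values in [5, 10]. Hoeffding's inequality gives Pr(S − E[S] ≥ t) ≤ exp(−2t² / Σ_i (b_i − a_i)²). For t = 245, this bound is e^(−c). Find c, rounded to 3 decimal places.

35.528

Σ(b_i − a_i)² = 39·6² + 79·5² = 3379.
c = 2t² / 3379 = 2·245² / 3379 = 35.5283.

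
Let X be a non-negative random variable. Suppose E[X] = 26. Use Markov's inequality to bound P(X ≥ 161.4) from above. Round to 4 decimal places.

0.1611

Markov's inequality: for a non-negative random variable, P(X ≥ a) ≤ E[X]/a.
Here E[X] = 26 and a = 161.4, so the bound is 26/161.4 = 0.1611.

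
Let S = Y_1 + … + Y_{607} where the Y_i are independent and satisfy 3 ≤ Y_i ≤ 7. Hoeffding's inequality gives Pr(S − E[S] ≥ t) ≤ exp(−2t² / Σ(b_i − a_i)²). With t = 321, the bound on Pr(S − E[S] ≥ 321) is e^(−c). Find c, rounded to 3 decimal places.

Σ(b_i − a_i)² = 607·(4)² = 9712.
c = 2t²/9712 = 2·321²/9712 = 21.2193.

21.219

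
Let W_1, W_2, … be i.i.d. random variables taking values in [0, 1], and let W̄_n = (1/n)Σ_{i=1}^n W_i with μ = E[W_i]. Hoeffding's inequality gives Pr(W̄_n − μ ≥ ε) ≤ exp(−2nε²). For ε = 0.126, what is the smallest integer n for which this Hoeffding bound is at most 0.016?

Require exp(−2nε²) ≤ 0.016, i.e. 2nε² ≥ ln(1/0.016) = 4.135167.
So n ≥ 4.135167 / (2·0.126²) = 130.233.
The smallest integer n is 131.

131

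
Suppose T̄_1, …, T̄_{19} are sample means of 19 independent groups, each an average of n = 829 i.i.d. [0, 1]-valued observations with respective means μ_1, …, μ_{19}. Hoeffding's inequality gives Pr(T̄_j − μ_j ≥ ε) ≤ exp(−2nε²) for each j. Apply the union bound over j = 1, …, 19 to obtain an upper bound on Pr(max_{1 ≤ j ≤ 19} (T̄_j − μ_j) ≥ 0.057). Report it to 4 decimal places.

0.0870

Per-experiment Hoeffding bound: exp(−2·829·0.057²) = exp(−5.38684) = 0.0045764.
Union bound over 19 events: 19·0.0045764 = 0.08695.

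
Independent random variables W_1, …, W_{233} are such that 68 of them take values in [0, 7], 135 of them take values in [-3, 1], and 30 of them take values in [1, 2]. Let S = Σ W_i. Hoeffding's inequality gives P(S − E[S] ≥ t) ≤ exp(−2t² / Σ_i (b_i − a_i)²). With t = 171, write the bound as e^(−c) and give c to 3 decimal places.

Σ(b_i − a_i)² = 68·7² + 135·4² + 30·1² = 5522.
c = 2t² / 5522 = 2·171² / 5522 = 10.5907.

10.591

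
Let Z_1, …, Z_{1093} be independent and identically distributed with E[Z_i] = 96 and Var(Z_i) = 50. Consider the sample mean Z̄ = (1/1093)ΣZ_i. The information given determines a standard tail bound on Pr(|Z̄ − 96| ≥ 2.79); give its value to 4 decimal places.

0.0059

With mean and variance of each term known, Chebyshev's inequality bounds the deviation of the sum (or sample mean).
Var(Z̄) = Var(Z_i)/n = 50/1093 = 0.045746.
Chebyshev: Pr(|Z̄ − 96| ≥ 2.79) ≤ Var(Z̄)/(2.79)² = 50/(1093·2.79²) = 0.0059.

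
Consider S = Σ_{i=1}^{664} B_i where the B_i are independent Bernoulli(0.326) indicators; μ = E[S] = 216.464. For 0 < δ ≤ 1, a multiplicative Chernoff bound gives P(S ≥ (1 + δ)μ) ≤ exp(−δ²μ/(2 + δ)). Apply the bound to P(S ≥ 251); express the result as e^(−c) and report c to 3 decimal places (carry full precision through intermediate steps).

Write 251 = (1 + δ)μ, so δ = 251/216.464 − 1 = 0.1595462…
Then the exponent is δ²μ/(2 + δ) = (251 − μ)² / (μ·(2 + δ)) = 2.551502.

2.552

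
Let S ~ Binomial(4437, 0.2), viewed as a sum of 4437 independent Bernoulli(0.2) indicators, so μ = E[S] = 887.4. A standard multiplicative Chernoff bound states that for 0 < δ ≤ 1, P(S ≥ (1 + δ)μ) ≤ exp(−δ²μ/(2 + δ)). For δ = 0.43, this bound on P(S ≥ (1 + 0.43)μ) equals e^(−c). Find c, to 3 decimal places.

c = δ²μ/(2 + δ) = 0.43²·887.4/(2 + 0.43) = 67.5227.

67.523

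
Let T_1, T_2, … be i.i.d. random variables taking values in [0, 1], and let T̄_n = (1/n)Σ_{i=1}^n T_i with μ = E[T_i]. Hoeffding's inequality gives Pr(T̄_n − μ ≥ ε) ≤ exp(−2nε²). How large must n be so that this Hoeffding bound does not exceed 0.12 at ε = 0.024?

1841

Require exp(−2nε²) ≤ 0.12, i.e. 2nε² ≥ ln(1/0.12) = 2.120264.
So n ≥ 2.120264 / (2·0.024²) = 1840.507.
The smallest integer n is 1841.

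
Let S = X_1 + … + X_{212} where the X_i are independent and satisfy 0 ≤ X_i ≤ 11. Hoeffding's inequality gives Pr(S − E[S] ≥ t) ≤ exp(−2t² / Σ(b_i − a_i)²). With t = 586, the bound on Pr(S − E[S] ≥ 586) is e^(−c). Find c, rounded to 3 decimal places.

26.773

Σ(b_i − a_i)² = 212·(11)² = 25652.
c = 2t²/25652 = 2·586²/25652 = 26.7734.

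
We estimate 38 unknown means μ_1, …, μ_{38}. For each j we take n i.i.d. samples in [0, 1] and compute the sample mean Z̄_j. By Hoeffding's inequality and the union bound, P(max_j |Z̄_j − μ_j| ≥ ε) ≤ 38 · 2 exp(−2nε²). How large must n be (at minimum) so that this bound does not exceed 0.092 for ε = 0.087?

Need 2·38·exp(−2nε²) ≤ 0.092, i.e. exp(−2nε²) ≤ 0.092/76.
So 2nε² ≥ ln(76/0.092) = 6.716700.
Hence n ≥ 6.716700/(2·0.087²) = 443.698.
The smallest integer n is 444.

444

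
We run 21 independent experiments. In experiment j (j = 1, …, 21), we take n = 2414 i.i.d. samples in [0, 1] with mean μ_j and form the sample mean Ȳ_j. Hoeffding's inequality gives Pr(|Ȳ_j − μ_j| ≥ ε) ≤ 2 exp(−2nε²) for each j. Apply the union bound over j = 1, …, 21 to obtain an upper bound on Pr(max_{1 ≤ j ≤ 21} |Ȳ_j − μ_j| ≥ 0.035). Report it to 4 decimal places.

Per-experiment Hoeffding bound: 2·exp(−2·2414·0.035²) = 2·exp(−5.91430) = 0.0054011.
Union bound over 21 events: 21·0.0054011 = 0.11342.

0.1134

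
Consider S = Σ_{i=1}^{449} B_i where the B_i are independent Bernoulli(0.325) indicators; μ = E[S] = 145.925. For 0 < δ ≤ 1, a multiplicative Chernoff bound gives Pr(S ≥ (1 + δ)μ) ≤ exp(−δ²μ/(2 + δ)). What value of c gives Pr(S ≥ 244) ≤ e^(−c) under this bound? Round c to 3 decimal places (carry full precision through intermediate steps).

Write 244 = (1 + δ)μ, so δ = 244/145.925 − 1 = 0.6720918…
Then the exponent is δ²μ/(2 + δ) = (244 − μ)² / (μ·(2 + δ)) = 24.668092.

24.668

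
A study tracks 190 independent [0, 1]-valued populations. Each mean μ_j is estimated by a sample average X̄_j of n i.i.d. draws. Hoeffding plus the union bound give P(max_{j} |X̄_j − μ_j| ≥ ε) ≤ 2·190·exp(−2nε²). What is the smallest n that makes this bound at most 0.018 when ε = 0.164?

186

Need 2·190·exp(−2nε²) ≤ 0.018, i.e. exp(−2nε²) ≤ 0.018/380.
So 2nε² ≥ ln(380/0.018) = 9.957555.
Hence n ≥ 9.957555/(2·0.164²) = 185.112.
The smallest integer n is 186.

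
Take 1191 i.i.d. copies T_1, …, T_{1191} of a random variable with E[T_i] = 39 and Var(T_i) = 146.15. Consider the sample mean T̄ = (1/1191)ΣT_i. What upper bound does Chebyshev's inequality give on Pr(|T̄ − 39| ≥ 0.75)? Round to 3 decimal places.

0.218

Var(T̄) = Var(T_i)/n = 146.15/1191 = 0.12271.
Chebyshev: Pr(|T̄ − 39| ≥ 0.75) ≤ Var(T̄)/(0.75)² = 146.15/(1191·0.75²) = 0.2182.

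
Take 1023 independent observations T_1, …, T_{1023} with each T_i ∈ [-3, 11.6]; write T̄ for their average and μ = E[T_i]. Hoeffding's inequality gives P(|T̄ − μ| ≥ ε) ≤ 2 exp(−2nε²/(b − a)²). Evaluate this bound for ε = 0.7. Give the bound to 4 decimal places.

Exponent: 2nε²/(b − a)² = 2·1023·0.7² / 14.6² = 4.70323.
Bound = 2·exp(−4.70323) = 0.01813.

0.0181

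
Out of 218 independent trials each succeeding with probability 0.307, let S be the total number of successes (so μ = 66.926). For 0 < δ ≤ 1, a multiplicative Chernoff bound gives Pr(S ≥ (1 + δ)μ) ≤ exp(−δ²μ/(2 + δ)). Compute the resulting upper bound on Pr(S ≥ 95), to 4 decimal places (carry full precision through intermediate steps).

Write 95 = (1 + δ)μ, so δ = 95/66.926 − 1 = 0.4194782…
Then the exponent is δ²μ/(2 + δ) = (95 − μ)² / (μ·(2 + δ)) = 4.867344.
Bound = exp(−4.867344) = 0.00769.

0.0077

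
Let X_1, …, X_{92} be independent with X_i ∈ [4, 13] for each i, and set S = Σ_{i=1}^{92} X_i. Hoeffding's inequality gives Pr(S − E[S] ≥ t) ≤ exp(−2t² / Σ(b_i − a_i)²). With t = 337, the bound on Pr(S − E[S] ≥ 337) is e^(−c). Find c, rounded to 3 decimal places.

30.480

Σ(b_i − a_i)² = 92·(9)² = 7452.
c = 2t²/7452 = 2·337²/7452 = 30.4801.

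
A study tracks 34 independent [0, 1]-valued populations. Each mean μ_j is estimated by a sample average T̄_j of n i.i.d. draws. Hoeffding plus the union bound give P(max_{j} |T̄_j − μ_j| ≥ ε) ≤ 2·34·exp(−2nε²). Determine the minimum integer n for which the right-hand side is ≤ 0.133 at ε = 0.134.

174

Need 2·34·exp(−2nε²) ≤ 0.133, i.e. exp(−2nε²) ≤ 0.133/68.
So 2nε² ≥ ln(68/0.133) = 6.236914.
Hence n ≥ 6.236914/(2·0.134²) = 173.672.
The smallest integer n is 174.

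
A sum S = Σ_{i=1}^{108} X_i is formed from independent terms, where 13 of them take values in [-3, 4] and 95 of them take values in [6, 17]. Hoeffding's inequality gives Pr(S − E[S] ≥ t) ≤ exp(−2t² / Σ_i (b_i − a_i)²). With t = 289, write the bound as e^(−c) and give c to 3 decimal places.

13.769

Σ(b_i − a_i)² = 13·7² + 95·11² = 12132.
c = 2t² / 12132 = 2·289² / 12132 = 13.7687.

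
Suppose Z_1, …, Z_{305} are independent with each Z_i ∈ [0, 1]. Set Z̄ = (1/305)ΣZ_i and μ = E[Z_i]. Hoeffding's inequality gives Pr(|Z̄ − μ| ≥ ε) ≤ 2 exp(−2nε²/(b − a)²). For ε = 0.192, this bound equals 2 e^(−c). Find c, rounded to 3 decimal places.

c = 2nε²/(b − a)² = 2·305·0.192² / 1² = 22.4870.

22.487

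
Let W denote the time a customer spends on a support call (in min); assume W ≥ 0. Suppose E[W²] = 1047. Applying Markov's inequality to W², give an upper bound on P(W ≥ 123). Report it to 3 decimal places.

0.069

Since W ≥ 0, the event {W ≥ 123} is the same as {W² ≥ 15129}.
Markov's inequality applied to W² gives P(W² ≥ 15129) ≤ E[W²]/15129 = 1047/15129 = 0.0692.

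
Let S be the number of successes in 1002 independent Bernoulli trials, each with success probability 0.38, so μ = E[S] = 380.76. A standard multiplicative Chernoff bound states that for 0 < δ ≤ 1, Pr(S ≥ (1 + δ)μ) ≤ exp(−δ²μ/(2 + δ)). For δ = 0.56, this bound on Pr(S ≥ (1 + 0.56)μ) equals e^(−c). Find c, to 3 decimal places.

46.643

c = δ²μ/(2 + δ) = 0.56²·380.76/(2 + 0.56) = 46.6431.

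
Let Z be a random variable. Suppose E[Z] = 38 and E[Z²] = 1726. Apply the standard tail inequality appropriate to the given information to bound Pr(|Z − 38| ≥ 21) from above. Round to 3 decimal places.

The first two moments determine the variance, so Chebyshev's inequality is the sharpest standard bound available.
Var(Z) = E[Z²] − (E[Z])² = 1726 − 1444 = 282.
Chebyshev's inequality: Pr(|Z − μ| ≥ t) ≤ Var(Z)/t² = 282/441 = 0.6395.

0.639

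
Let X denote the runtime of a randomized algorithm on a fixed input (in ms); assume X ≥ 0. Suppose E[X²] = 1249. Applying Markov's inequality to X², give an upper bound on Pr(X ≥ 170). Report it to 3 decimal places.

0.043

Since X ≥ 0, the event {X ≥ 170} is the same as {X² ≥ 28900}.
Markov's inequality applied to X² gives Pr(X² ≥ 28900) ≤ E[X²]/28900 = 1249/28900 = 0.0432.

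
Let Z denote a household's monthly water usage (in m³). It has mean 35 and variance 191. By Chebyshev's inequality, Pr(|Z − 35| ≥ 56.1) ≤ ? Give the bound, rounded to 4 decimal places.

Chebyshev: Pr(|Z − μ| ≥ t) ≤ Var(Z)/t².
Bound = 191 / 3147.21 = 0.0607.

0.0607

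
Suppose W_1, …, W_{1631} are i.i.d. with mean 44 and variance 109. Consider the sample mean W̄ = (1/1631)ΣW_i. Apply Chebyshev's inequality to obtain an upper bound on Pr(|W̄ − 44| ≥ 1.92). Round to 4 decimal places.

0.0181

Var(W̄) = Var(W_i)/n = 109/1631 = 0.06683.
Chebyshev: Pr(|W̄ − 44| ≥ 1.92) ≤ Var(W̄)/(1.92)² = 109/(1631·1.92²) = 0.0181.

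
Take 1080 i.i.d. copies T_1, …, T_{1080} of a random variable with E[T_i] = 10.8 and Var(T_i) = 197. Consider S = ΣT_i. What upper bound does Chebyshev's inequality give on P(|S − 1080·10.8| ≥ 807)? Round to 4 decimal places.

Var(S) = n·Var(T_i) = 1080·197 = 212760.
Chebyshev: P(|S − 1080·10.8| ≥ 807) ≤ Var(S)/807² = 212760/651249 = 0.3267.

0.3267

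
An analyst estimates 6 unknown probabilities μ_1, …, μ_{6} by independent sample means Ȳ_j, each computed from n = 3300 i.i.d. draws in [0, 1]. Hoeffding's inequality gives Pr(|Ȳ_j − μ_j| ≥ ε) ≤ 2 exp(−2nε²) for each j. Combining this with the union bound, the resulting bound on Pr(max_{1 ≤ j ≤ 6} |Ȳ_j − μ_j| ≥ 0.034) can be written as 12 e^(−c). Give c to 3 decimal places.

Union bound over the 6 events: Pr(max_{1 ≤ j ≤ 6} |Ȳ_j − μ_j| ≥ 0.034) ≤ 6·2·exp(−2nε²) = 12 exp(−2·3300·0.034²).
So c = 2·3300·0.034² = 7.6296.

7.630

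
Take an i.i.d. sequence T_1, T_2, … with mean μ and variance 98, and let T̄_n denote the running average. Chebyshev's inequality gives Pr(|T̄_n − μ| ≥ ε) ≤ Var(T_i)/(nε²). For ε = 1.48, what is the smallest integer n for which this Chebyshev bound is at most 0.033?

Require 98/(n·1.48²) ≤ 0.033, i.e. n ≥ 98/(0.033·1.48²) = 1355.778.
The smallest integer n is 1356.

1356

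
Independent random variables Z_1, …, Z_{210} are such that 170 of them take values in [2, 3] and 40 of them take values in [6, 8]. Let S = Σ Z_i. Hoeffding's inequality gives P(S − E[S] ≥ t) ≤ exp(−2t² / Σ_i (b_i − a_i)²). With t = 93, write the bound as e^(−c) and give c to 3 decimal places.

52.418

Σ(b_i − a_i)² = 170·1² + 40·2² = 330.
c = 2t² / 330 = 2·93² / 330 = 52.4182.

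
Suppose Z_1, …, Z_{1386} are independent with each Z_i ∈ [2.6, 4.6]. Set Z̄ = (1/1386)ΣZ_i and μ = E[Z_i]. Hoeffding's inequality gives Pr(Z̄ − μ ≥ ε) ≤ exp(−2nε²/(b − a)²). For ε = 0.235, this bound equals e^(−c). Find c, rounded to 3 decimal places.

38.271

c = 2nε²/(b − a)² = 2·1386·0.235² / 2² = 38.2709.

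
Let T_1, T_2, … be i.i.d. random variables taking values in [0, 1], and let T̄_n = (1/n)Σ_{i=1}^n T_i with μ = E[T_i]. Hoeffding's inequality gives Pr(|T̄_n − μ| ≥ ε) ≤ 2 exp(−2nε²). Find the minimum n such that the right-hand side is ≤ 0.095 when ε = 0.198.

Require 2·exp(−2nε²) ≤ 0.095, i.e. 2nε² ≥ ln(2/0.095) = 3.047026.
So n ≥ 3.047026 / (2·0.198²) = 38.861.
The smallest integer n is 39.

39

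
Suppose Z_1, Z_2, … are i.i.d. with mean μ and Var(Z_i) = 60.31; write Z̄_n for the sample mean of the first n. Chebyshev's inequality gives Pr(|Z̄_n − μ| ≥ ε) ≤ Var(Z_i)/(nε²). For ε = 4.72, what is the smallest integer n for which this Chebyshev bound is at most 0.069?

40

Require 60.31/(n·4.72²) ≤ 0.069, i.e. n ≥ 60.31/(0.069·4.72²) = 39.233.
The smallest integer n is 40.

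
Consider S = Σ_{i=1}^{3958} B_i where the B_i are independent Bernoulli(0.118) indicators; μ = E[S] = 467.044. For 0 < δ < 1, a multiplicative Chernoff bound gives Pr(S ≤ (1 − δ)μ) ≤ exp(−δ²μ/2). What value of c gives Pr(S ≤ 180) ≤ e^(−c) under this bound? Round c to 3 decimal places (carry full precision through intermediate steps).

Write 180 = (1 − δ)μ, so δ = 1 − 180/467.044 = 0.6145973…
Then the exponent is δ²μ/2 = (μ − 180)²/(2μ) = 88.208239.

88.208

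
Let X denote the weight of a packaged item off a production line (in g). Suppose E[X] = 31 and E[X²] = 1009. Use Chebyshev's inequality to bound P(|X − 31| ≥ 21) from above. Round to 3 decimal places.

0.109

Var(X) = E[X²] − (E[X])² = 1009 − 961 = 48.
Chebyshev's inequality: P(|X − μ| ≥ t) ≤ Var(X)/t² = 48/441 = 0.1088.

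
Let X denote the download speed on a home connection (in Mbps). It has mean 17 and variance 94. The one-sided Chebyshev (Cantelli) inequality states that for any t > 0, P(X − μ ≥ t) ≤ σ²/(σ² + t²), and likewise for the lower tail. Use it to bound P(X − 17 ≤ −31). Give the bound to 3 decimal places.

0.089

Here σ² = 94 and t = 31, so σ² + t² = 1055.
Cantelli's bound: 94/1055 = 0.0891.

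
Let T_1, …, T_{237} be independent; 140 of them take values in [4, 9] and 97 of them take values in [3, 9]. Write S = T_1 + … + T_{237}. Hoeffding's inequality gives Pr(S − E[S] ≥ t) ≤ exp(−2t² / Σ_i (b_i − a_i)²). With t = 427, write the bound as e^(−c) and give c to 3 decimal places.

Σ(b_i − a_i)² = 140·5² + 97·6² = 6992.
c = 2t² / 6992 = 2·427² / 6992 = 52.1536.

52.154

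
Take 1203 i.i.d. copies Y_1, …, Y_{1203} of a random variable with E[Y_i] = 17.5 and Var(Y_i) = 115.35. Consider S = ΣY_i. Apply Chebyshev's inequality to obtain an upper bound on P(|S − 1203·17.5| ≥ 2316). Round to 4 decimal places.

0.0259

Var(S) = n·Var(Y_i) = 1203·115.35 = 138766.05.
Chebyshev: P(|S − 1203·17.5| ≥ 2316) ≤ Var(S)/2316² = 138766.05/5363856 = 0.0259.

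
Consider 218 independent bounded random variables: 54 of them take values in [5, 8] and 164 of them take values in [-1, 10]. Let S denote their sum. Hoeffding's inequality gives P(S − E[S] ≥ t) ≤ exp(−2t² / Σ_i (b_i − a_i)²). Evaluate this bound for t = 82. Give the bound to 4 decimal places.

0.5161

Σ(b_i − a_i)² = 54·3² + 164·11² = 20330.
Exponent = 2·82² / 20330 = 0.66149.
Bound = exp(−0.66149) = 0.51608.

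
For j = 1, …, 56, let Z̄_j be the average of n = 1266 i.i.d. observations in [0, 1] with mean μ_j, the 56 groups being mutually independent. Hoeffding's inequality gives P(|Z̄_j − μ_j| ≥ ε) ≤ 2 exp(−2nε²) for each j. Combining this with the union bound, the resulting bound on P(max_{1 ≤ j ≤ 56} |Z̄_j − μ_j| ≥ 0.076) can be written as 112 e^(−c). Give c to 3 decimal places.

14.625

Union bound over the 56 events: P(max_{1 ≤ j ≤ 56} |Z̄_j − μ_j| ≥ 0.076) ≤ 56·2·exp(−2nε²) = 112 exp(−2·1266·0.076²).
So c = 2·1266·0.076² = 14.6248.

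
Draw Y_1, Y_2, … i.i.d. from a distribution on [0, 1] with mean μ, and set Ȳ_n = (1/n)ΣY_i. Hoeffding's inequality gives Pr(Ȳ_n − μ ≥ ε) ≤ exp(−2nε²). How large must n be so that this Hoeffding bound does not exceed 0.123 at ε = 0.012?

7277

Require exp(−2nε²) ≤ 0.123, i.e. 2nε² ≥ ln(1/0.123) = 2.095571.
So n ≥ 2.095571 / (2·0.012²) = 7276.288.
The smallest integer n is 7277.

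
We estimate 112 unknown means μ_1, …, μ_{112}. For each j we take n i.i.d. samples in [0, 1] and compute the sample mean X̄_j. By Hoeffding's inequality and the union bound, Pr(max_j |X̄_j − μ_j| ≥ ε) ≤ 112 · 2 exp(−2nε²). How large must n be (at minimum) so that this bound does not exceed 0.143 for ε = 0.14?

188

Need 2·112·exp(−2nε²) ≤ 0.143, i.e. exp(−2nε²) ≤ 0.143/224.
So 2nε² ≥ ln(224/0.143) = 7.356557.
Hence n ≥ 7.356557/(2·0.14²) = 187.667.
The smallest integer n is 188.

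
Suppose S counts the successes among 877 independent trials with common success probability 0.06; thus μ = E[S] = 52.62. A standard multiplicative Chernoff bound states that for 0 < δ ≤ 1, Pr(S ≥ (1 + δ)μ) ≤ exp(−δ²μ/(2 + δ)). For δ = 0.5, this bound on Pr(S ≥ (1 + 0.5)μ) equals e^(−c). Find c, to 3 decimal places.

5.262

c = δ²μ/(2 + δ) = 0.5²·52.62/(2 + 0.5) = 5.2620.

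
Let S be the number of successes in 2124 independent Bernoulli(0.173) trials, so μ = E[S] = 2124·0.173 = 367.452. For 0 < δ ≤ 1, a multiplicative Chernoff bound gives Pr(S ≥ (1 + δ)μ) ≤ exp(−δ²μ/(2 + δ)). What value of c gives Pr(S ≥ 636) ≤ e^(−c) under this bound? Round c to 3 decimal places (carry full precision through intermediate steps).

71.870

Write 636 = (1 + δ)μ, so δ = 636/367.452 − 1 = 0.7308383…
Then the exponent is δ²μ/(2 + δ) = (636 − μ)² / (μ·(2 + δ)) = 71.869933.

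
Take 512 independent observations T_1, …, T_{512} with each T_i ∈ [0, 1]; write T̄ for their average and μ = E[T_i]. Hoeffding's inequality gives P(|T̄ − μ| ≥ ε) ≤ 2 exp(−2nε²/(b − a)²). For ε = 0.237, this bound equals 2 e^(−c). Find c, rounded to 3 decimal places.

c = 2nε²/(b − a)² = 2·512·0.237² / 1² = 57.5171.

57.517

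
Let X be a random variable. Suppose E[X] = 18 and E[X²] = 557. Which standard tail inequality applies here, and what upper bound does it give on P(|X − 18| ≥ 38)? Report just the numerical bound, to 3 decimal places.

The first two moments determine the variance, so Chebyshev's inequality is the sharpest standard bound available.
Var(X) = E[X²] − (E[X])² = 557 − 324 = 233.
Chebyshev's inequality: P(|X − μ| ≥ t) ≤ Var(X)/t² = 233/1444 = 0.1614.

0.161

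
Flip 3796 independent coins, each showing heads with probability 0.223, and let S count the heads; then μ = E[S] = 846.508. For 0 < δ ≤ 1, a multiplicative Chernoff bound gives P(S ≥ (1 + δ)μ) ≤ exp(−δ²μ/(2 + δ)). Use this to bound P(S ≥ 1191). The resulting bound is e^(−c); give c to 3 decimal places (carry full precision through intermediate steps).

Write 1191 = (1 + δ)μ, so δ = 1191/846.508 − 1 = 0.4069566…
Then the exponent is δ²μ/(2 + δ) = (1191 − μ)² / (μ·(2 + δ)) = 58.245042.

58.245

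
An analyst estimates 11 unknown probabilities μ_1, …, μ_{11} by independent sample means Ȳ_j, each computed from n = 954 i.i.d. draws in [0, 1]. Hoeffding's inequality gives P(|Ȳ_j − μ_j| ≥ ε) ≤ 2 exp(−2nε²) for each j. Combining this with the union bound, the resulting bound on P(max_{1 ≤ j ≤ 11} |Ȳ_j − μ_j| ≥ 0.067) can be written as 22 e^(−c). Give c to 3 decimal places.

8.565

Union bound over the 11 events: P(max_{1 ≤ j ≤ 11} |Ȳ_j − μ_j| ≥ 0.067) ≤ 11·2·exp(−2nε²) = 22 exp(−2·954·0.067²).
So c = 2·954·0.067² = 8.5650.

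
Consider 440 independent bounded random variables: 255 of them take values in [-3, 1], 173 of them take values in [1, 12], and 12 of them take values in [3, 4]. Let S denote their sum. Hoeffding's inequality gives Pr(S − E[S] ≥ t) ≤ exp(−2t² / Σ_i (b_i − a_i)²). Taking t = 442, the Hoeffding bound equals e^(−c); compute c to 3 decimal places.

Σ(b_i − a_i)² = 255·4² + 173·11² + 12·1² = 25025.
c = 2t² / 25025 = 2·442² / 25025 = 15.6135.

15.614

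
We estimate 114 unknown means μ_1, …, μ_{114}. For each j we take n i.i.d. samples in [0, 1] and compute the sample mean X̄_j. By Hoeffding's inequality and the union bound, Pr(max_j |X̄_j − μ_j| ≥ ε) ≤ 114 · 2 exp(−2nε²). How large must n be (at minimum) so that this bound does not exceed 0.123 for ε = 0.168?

Need 2·114·exp(−2nε²) ≤ 0.123, i.e. exp(−2nε²) ≤ 0.123/228.
So 2nε² ≥ ln(228/0.123) = 7.524917.
Hence n ≥ 7.524917/(2·0.168²) = 133.307.
The smallest integer n is 134.

134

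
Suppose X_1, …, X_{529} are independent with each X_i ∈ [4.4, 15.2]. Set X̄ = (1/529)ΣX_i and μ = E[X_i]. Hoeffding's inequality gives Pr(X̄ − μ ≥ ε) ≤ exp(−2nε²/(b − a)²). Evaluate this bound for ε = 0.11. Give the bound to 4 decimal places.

Exponent: 2nε²/(b − a)² = 2·529·0.11² / 10.8² = 0.10975.
Bound = exp(−0.10975) = 0.89605.

0.8961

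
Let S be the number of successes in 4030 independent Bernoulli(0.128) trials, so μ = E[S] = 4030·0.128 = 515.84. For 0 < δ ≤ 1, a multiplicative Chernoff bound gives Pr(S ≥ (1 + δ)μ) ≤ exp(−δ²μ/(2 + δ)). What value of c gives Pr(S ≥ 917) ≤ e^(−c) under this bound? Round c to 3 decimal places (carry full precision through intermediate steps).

112.315

Write 917 = (1 + δ)μ, so δ = 917/515.84 − 1 = 0.777683…
Then the exponent is δ²μ/(2 + δ) = (917 − μ)² / (μ·(2 + δ)) = 112.314945.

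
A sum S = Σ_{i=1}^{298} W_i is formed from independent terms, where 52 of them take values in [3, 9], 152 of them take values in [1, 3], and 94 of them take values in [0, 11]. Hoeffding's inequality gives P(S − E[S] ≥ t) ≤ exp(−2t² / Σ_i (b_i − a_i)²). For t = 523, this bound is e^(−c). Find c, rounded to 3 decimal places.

Σ(b_i − a_i)² = 52·6² + 152·2² + 94·11² = 13854.
c = 2t² / 13854 = 2·523² / 13854 = 39.4874.

39.487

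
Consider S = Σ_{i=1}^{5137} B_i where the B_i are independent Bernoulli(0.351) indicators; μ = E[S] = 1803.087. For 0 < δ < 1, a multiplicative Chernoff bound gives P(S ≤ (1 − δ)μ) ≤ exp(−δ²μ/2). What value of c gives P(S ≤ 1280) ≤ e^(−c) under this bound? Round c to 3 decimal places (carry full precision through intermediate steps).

Write 1280 = (1 − δ)μ, so δ = 1 − 1280/1803.087 = 0.2901064…
Then the exponent is δ²μ/2 = (μ − 1280)²/(2μ) = 75.875432.

75.875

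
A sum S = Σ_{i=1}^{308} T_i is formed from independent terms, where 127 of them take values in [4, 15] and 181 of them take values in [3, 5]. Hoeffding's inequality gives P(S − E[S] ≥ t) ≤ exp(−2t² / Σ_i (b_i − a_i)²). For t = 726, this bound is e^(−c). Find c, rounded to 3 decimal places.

Σ(b_i − a_i)² = 127·11² + 181·2² = 16091.
c = 2t² / 16091 = 2·726² / 16091 = 65.5119.

65.512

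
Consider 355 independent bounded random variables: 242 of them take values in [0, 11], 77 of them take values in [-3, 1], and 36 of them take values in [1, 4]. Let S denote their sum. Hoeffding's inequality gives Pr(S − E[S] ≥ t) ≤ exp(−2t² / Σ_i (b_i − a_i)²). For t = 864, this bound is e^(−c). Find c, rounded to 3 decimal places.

Σ(b_i − a_i)² = 242·11² + 77·4² + 36·3² = 30838.
c = 2t² / 30838 = 2·864² / 30838 = 48.4140.

48.414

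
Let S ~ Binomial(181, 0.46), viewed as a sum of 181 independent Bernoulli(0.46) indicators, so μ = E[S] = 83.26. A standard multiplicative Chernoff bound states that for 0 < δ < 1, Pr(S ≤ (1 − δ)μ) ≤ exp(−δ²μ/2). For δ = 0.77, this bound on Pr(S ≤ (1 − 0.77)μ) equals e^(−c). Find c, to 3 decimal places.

c = δ²μ/2 = 0.77²·83.26/2 = 24.6824.

24.682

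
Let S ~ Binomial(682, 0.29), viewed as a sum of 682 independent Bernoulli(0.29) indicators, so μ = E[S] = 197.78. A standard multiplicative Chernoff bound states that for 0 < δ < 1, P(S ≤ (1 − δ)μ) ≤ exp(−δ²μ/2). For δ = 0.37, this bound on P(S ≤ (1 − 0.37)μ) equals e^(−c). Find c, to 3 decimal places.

c = δ²μ/2 = 0.37²·197.78/2 = 13.5380.

13.538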